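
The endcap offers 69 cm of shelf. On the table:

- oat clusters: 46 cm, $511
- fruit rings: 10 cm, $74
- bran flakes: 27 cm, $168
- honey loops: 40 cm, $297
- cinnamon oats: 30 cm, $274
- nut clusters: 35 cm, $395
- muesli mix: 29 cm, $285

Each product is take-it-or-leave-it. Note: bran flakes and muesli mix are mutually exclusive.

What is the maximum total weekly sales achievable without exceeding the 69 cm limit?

680

Best packing: nut clusters + muesli mix — 64 cm, 680 total.
Runner-up cinnamon oats + nut clusters tops out at 669.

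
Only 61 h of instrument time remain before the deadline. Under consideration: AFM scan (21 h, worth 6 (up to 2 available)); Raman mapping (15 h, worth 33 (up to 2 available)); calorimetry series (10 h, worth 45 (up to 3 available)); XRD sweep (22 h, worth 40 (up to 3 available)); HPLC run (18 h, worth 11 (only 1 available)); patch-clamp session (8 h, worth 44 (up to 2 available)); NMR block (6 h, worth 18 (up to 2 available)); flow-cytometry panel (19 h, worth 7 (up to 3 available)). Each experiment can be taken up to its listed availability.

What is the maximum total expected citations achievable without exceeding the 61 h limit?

3×calorimetry series + 2×patch-clamp session + 2×NMR block uses 58 of the 61 h and totals 259.

259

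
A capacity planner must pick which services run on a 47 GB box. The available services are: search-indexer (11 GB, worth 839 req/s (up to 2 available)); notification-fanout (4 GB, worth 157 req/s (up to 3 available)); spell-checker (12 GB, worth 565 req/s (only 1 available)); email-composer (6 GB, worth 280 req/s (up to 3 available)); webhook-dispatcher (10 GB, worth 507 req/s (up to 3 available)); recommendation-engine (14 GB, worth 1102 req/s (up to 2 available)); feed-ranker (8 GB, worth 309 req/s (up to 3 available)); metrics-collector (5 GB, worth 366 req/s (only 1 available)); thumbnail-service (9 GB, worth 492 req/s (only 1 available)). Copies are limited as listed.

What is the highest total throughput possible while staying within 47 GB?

3426

Density check — recommendation-engine 78.71, search-indexer 76.27, metrics-collector 73.20 are the best per GB.
The ratio heuristic lands on search-indexer + 2×recommendation-engine + metrics-collector (3409) but leaves 3 GB idle.
The 14 GB tied up in recommendation-engine is better spent on search-indexer + email-composer — total rises to 3426 (47 GB).
That's the maximum — no swap from here does better than 3426.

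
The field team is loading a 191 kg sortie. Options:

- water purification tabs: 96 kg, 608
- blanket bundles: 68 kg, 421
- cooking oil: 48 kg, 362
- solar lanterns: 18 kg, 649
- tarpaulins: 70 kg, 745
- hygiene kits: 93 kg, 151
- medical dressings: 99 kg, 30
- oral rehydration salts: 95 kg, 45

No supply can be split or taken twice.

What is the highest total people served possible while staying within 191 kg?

2002

Ranking by ratio (people served/kg): solar lanterns 36.06, tarpaulins 10.64, cooking oil 7.54.
Taking the top-ratio supplies first gives cooking oil + solar lanterns + tarpaulins for 1756 (136 kg).
Dropping cooking oil frees 48 kg; slotting in water purification tabs (96 kg) lifts the total to 2002 at 184 kg.
The spare 7 kg is too small for any remaining supply, and no exchange beats 2002.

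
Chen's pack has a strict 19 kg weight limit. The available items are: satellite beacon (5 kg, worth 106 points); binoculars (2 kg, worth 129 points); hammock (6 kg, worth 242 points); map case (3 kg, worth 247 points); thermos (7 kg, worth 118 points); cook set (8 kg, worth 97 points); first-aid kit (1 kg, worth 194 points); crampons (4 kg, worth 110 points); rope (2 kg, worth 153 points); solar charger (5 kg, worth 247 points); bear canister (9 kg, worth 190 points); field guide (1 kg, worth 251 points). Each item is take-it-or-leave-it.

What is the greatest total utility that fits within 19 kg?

1334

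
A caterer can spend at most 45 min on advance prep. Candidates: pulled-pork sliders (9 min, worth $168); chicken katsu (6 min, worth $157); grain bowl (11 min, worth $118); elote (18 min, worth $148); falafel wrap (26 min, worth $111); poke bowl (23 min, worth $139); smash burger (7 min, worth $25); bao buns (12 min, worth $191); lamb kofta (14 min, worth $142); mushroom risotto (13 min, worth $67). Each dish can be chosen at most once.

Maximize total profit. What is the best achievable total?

664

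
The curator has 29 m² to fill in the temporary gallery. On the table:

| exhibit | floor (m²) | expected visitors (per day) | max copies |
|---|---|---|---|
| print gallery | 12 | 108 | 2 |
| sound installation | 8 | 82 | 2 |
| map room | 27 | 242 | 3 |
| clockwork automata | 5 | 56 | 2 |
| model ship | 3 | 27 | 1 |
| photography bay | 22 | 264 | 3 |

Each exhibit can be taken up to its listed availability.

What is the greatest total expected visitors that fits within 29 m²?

Ranking by ratio (expected visitors/m²): photography bay 12.00, clockwork automata 11.20, sound installation 10.25.
Taking clockwork automata + photography bay: 27 m² used, 320 in expected visitors.
Every other selection either busts 29 m² or exceeds an availability limit or fails to beat 320.

320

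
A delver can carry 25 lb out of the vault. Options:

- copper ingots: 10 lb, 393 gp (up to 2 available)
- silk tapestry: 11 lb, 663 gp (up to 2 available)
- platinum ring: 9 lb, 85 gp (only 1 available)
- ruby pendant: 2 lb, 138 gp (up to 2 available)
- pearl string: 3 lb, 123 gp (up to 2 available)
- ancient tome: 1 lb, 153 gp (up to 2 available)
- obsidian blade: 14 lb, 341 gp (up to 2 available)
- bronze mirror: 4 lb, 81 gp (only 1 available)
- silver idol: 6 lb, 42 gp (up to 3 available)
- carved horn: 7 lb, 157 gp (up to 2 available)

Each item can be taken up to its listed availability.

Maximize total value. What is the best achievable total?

A density-first pass picks silk tapestry + 2×ruby pendant + 2×pearl string + 2×ancient tome — 1491 at 23 lb.
The 10 lb tied up in 2×ruby pendant and 2×pearl string is better spent on silk tapestry — total rises to 1632 (24 lb).
The spare 1 lb is too small for any remaining item, and no exchange beats 1632.

1632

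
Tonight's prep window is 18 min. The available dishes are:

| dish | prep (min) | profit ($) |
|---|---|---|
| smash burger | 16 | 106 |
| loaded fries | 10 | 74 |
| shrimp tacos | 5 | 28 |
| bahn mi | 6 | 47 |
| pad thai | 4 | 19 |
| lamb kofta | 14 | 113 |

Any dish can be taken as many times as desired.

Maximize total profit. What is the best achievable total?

141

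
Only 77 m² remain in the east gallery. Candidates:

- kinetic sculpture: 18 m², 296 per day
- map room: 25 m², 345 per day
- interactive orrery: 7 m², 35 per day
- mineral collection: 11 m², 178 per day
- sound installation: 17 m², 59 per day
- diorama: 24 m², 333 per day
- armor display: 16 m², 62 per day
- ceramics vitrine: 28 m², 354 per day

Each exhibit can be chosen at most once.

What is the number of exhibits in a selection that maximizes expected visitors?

3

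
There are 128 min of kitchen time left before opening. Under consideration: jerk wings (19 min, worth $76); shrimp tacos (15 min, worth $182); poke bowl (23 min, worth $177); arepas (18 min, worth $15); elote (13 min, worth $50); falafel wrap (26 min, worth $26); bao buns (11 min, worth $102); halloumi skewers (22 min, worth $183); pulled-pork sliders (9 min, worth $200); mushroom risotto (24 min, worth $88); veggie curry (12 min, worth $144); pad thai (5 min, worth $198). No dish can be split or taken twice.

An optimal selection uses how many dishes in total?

8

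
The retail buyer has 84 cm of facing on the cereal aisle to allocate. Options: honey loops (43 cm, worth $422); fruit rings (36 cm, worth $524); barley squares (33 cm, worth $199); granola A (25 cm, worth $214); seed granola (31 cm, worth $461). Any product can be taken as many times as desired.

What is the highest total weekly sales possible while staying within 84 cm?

1048

The ratio heuristic lands on 2×seed granola (922) but leaves 22 cm idle.
Replace 2×seed granola with 2×fruit rings: the trade gains 126 net, giving 1048 at 72 cm.
Every other selection either busts 84 cm or fails to beat 1048.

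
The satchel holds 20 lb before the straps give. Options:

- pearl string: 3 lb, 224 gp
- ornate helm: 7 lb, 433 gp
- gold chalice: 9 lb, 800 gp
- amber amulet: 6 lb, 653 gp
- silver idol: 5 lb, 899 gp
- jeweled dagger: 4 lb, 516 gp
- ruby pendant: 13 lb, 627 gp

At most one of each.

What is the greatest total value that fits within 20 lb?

Greedy by ratio would take pearl string + amber amulet + silver idol + jeweled dagger: 18 lb used, total 2292.
Replace pearl string and jeweled dagger with gold chalice: the trade gains 60 net, giving 2352 at 20 lb.

2352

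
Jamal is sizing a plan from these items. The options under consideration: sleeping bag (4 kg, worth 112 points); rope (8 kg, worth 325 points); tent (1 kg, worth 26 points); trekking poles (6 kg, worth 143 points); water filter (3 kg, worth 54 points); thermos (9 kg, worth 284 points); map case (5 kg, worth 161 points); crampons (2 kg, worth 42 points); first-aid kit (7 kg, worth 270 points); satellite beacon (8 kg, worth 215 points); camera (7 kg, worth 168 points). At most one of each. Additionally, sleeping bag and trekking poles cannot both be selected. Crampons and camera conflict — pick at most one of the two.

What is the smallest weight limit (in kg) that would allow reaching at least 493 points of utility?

Need the lightest bundle worth ≥ 493.
rope + tent + map case reaches 512 using 14 kg.
No combination under 14 kg hits 493.

14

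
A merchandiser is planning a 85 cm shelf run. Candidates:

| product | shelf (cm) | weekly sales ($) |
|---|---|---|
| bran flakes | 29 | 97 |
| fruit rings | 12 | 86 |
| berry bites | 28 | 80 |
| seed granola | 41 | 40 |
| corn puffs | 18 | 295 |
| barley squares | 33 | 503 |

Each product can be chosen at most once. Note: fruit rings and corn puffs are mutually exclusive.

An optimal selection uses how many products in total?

3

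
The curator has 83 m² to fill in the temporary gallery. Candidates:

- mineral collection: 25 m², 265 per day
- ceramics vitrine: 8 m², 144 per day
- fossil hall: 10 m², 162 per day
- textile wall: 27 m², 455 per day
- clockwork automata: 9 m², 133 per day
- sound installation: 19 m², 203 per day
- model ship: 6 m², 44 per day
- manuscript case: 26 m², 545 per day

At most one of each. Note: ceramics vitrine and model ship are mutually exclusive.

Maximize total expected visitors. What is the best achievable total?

1439

Best packing: ceramics vitrine + fossil hall + textile wall + clockwork automata + manuscript case — 80 m², 1439 total.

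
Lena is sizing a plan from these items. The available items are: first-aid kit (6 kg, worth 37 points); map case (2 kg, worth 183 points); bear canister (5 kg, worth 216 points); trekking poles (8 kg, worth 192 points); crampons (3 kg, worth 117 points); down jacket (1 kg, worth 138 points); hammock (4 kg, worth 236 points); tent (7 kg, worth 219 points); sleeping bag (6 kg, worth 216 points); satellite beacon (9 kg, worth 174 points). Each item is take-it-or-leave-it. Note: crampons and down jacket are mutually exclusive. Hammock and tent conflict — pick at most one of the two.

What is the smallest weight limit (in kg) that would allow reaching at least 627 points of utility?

11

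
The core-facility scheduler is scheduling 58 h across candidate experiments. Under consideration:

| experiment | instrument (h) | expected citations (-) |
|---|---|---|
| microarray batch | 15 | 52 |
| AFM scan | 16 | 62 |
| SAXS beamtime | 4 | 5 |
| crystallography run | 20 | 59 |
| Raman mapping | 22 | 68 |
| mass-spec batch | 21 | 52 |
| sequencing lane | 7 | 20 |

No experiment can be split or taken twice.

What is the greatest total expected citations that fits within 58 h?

Taking the top-ratio experiments first gives microarray batch + AFM scan + SAXS beamtime + Raman mapping for 187 (57 h).
Dropping SAXS beamtime and Raman mapping frees 26 h; slotting in crystallography run + sequencing lane (27 h) lifts the total to 193 at 58 h.
No other feasible combination exceeds 193.

193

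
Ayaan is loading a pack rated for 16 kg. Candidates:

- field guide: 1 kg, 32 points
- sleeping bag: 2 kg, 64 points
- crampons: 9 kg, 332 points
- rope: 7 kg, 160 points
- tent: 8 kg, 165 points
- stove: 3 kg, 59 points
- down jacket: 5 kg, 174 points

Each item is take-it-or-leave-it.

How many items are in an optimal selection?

3

Optimal total is 570.
sleeping bag + crampons + down jacket hits 570 at 16 kg.
All optima have 3 items.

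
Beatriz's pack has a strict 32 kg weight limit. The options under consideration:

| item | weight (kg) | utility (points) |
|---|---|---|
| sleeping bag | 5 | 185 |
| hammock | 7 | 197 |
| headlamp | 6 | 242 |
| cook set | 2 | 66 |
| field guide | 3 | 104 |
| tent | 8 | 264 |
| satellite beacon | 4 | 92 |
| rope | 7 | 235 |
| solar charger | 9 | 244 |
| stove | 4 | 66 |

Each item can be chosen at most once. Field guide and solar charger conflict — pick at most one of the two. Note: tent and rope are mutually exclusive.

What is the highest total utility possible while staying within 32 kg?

Best packing: sleeping bag + hammock + headlamp + cook set + field guide + tent — 31 kg, 1058 total.
Next best is sleeping bag + hammock + headlamp + field guide + satellite beacon + rope at 1055 (32 kg) — short by 3.

1058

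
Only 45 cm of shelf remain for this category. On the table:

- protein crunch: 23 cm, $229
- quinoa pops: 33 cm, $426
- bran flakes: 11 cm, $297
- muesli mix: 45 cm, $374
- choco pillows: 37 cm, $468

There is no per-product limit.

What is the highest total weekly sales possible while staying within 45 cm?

Best packing: 4×bran flakes — 44 cm, 1188 total.

1188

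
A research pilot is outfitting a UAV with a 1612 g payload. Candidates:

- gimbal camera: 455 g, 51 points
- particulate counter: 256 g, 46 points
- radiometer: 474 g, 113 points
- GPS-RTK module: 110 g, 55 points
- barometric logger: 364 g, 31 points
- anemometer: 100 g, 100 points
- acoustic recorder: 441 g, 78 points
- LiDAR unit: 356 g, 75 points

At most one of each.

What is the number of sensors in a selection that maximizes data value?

5

Best achievable data value is 421.
One optimal bundle: radiometer + GPS-RTK module + anemometer + acoustic recorder + LiDAR unit (1481 g).
Any selection reaching 421 contains exactly 5 sensors.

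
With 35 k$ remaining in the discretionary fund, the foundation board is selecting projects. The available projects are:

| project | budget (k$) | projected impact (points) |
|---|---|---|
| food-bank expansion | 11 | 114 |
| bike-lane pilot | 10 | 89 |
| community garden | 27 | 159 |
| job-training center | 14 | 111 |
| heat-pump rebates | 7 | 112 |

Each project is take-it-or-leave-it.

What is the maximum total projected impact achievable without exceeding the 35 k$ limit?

Taking the top-ratio projects first gives food-bank expansion + bike-lane pilot + heat-pump rebates for 315 (28 k$).
Dropping bike-lane pilot frees 10 k$; slotting in job-training center (14 k$) lifts the total to 337 at 32 k$.
No other feasible combination exceeds 337.

337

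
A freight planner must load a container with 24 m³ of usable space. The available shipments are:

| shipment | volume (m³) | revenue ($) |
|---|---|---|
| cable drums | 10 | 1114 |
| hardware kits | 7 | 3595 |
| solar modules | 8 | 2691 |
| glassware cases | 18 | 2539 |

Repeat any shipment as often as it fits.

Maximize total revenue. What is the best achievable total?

Ranking by ratio (revenue/m³): hardware kits 513.57, solar modules 336.38, glassware cases 141.06.
The ratio ordering already packs tightly: 3×hardware kits, 21 m³, 10785.
Every other selection either busts 24 m³ or fails to beat 10785.

10785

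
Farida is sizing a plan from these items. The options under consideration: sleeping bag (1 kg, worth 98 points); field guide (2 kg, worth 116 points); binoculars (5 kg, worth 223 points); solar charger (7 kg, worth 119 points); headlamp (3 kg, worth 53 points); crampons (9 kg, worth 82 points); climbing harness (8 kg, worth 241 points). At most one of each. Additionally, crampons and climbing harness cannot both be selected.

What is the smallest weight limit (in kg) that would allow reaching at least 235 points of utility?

6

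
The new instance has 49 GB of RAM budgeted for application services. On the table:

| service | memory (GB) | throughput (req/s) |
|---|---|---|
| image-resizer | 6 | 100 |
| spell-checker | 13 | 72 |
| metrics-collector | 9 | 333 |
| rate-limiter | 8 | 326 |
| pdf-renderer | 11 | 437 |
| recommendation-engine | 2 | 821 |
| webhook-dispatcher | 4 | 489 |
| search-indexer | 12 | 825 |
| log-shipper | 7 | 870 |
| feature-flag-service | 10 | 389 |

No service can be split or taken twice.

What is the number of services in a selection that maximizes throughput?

Optimal total is 3831.
For example pdf-renderer + recommendation-engine + webhook-dispatcher + search-indexer + log-shipper + feature-flag-service achieves it, using 46 GB.
Every optimal selection uses 6 services.

6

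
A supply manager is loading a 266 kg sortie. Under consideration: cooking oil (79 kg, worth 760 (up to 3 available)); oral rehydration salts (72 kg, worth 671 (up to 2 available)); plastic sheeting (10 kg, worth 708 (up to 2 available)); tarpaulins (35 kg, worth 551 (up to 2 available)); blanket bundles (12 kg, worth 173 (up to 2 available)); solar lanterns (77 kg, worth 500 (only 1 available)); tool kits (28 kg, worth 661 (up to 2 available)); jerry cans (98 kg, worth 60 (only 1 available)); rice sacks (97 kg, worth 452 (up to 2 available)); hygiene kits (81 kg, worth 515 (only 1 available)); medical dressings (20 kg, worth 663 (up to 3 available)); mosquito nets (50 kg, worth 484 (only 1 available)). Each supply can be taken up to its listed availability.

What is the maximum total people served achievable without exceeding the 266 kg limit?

6313

Ranking by ratio (people served/kg): plastic sheeting 70.80, medical dressings 33.15, tool kits 23.61.
Greedy by ratio would take 2×plastic sheeting + 2×tarpaulins + 2×blanket bundles + 2×tool kits + 3×medical dressings: 230 kg used, total 6175.
Replace 2×blanket bundles with mosquito nets: the trade gains 138 net, giving 6313 at 256 kg.
No other feasible combination exceeds 6313.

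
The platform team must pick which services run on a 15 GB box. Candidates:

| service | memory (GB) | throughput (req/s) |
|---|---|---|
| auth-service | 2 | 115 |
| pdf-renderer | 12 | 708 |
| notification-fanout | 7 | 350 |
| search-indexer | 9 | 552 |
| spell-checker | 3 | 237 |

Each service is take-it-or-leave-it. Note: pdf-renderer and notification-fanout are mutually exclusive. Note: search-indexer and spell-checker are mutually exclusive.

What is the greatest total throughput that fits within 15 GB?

945

Pdf-renderer + spell-checker uses 15 of the 15 GB and totals 945.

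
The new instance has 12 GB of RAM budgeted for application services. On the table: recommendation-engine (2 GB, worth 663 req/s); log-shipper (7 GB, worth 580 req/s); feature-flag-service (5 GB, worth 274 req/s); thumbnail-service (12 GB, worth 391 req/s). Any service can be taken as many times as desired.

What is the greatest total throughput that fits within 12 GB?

3978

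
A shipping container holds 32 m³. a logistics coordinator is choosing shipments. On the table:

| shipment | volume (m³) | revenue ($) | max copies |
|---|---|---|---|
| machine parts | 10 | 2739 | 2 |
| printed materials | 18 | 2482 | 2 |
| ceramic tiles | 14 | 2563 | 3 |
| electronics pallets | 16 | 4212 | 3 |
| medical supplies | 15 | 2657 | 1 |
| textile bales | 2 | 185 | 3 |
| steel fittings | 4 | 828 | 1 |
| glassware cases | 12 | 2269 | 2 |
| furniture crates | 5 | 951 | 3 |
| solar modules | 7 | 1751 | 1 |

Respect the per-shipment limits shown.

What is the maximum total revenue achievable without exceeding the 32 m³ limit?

8424

Density check — machine parts 273.90, electronics pallets 263.25, solar modules 250.14, steel fittings 207.00 are the best per m³.
The ratio heuristic lands on 2×machine parts + steel fittings + solar modules (8057) but leaves 1 m³ idle.
Replace 2×machine parts and steel fittings and solar modules with 2×electronics pallets: the trade gains 367 net, giving 8424 at 32 m³.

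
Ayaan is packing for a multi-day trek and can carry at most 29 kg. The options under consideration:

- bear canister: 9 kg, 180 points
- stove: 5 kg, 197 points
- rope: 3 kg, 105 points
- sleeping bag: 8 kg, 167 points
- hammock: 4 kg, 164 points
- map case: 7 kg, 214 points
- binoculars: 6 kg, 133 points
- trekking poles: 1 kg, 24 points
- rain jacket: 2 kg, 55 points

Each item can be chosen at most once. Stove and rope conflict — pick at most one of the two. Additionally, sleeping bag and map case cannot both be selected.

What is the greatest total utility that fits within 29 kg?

834

Best packing: bear canister + stove + hammock + map case + trekking poles + rain jacket — 28 kg, 834 total.
An exhaustive check of the 512 subsets confirms 834.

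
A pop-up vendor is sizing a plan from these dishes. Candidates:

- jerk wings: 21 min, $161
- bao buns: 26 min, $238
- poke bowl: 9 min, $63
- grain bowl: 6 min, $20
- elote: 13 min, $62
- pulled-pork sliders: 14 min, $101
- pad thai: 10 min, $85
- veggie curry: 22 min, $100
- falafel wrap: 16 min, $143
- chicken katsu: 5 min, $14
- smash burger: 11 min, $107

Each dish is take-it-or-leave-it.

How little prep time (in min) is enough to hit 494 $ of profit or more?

Need the lightest bundle worth ≥ 494.
jerk wings + bao buns + smash burger: 506 profit at 58 min.
Any bundle with less than 58 min falls short of 494.

58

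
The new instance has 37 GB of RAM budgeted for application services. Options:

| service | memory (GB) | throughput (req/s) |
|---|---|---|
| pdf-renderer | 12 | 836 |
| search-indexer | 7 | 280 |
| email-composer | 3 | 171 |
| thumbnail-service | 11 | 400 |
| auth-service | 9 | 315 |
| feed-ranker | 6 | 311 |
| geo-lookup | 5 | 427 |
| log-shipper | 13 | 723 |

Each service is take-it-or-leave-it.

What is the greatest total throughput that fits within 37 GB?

2297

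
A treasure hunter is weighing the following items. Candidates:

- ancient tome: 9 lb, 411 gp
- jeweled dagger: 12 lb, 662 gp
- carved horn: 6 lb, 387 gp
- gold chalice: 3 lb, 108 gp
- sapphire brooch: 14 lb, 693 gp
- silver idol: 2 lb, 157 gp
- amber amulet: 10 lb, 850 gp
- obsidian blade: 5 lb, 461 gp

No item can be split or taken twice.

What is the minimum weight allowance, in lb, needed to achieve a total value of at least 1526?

20

Look for the lowest-weight combination reaching 1526.
gold chalice + silver idol + amber amulet + obsidian blade: 1576 value at 20 lb.
Below 20 lb the best achievable stays under 1526.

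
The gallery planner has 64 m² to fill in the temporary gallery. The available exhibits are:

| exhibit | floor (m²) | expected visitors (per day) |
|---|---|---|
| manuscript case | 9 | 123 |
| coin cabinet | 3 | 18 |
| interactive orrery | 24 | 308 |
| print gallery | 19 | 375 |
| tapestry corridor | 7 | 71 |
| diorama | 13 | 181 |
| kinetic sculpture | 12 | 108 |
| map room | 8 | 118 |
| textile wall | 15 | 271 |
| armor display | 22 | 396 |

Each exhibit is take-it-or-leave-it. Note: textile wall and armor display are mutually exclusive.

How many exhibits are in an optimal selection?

4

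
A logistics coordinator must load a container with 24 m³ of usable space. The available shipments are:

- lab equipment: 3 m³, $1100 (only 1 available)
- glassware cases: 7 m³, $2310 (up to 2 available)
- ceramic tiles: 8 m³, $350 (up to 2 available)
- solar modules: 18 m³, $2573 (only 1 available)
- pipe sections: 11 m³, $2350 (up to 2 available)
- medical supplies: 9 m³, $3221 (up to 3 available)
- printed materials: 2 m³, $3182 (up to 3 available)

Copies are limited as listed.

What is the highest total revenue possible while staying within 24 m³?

15988

Density check — printed materials 1591.00, lab equipment 366.67, medical supplies 357.89, glassware cases 330.00 are the best per m³.
Filling by ratio: lab equipment + medical supplies + 3×printed materials for 13867, with 6 m³ left unused.
The 3 m³ tied up in lab equipment is better spent on medical supplies — total rises to 15988 (24 m³).
That's the maximum — no swap from here does better than 15988.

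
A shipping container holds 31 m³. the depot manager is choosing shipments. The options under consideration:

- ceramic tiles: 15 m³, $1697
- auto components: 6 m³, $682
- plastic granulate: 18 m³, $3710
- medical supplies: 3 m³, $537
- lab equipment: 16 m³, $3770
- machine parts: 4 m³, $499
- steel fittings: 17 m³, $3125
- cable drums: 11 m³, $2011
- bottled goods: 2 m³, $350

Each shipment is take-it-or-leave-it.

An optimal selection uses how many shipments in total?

3

Optimal total is 6318.
One optimal bundle: medical supplies + lab equipment + cable drums (30 m³).
Any selection reaching 6318 contains exactly 3 shipments.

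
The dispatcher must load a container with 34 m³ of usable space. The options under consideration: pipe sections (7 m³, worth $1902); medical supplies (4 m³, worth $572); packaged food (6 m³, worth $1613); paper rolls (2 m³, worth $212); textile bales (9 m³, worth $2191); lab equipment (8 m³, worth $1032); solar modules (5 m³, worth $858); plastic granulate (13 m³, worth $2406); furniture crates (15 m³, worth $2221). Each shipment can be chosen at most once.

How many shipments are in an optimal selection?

4

Optimal total is 7357.
One optimal bundle: pipe sections + textile bales + solar modules + plastic granulate (34 m³).
Every optimal selection uses 4 shipments.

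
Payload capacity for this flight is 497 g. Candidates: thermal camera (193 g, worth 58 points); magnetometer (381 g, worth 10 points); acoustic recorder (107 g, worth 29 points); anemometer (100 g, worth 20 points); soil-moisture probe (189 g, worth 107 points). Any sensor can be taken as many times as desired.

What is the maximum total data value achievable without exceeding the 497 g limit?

243

Taking acoustic recorder + 2×soil-moisture probe: 485 g used, 243 in data value.
Every other selection either busts 497 g or fails to beat 243.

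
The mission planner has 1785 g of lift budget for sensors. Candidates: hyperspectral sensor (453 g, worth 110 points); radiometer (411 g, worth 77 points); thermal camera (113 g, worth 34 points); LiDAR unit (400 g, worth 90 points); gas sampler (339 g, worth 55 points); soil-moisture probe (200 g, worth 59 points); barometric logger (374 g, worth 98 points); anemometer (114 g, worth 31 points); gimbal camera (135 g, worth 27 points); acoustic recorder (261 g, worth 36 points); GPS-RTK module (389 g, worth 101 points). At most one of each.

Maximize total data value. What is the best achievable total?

Hyperspectral sensor + thermal camera + soil-moisture probe + barometric logger + anemometer + gimbal camera + GPS-RTK module uses 1778 of the 1785 g and totals 460.

460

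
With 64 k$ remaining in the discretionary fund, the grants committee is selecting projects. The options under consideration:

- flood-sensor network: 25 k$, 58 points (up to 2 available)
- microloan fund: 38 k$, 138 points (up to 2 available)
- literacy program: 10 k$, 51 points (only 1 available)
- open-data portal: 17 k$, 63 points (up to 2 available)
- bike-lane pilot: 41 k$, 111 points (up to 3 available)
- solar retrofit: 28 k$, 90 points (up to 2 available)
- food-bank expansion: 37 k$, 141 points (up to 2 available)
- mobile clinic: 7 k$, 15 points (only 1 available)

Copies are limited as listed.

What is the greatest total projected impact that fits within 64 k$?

Density check — literacy program 5.10, food-bank expansion 3.81, open-data portal 3.71 are the best per k$.
Taking literacy program + open-data portal + food-bank expansion: 64 k$ used, 255 in projected impact.

255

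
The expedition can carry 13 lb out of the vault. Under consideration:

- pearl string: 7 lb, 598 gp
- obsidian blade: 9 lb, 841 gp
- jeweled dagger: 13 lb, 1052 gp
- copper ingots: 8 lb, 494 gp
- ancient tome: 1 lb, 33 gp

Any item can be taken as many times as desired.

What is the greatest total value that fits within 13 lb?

1052

A density-first pass picks obsidian blade + 4×ancient tome — 973 at 13 lb.
The 13 lb tied up in obsidian blade and 4×ancient tome is better spent on jeweled dagger — total rises to 1052 (13 lb).
Every other selection either busts 13 lb or fails to beat 1052.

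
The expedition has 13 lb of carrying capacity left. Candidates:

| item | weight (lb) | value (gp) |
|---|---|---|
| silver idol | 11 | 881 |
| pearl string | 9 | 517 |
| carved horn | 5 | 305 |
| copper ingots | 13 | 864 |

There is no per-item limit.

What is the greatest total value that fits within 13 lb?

881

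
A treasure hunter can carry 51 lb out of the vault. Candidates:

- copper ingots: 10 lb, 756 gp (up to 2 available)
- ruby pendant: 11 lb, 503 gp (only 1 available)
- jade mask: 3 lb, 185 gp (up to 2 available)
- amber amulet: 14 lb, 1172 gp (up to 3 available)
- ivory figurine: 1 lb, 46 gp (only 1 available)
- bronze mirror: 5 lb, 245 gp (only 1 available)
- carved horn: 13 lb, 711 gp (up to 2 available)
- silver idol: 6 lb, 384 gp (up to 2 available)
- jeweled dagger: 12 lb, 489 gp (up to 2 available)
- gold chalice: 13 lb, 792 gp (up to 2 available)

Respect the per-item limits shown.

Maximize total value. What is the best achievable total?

4085

Best packing: jade mask + 3×amber amulet + silver idol — 51 lb, 4085 total.
Every other selection either busts 51 lb or exceeds an availability limit or fails to beat 4085.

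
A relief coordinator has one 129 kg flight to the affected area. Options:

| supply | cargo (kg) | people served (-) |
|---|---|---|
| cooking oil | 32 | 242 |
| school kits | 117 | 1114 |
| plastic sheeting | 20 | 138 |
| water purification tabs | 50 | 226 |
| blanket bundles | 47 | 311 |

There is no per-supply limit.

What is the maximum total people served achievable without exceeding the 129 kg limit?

1114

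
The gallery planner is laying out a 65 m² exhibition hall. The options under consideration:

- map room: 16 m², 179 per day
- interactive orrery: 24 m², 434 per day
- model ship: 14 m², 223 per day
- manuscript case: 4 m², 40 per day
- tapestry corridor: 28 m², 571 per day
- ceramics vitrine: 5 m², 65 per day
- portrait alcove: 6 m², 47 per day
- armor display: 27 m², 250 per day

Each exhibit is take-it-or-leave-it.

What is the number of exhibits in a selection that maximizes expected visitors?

4

The maximum expected visitors within 65 m² is 1117.
One optimal bundle: interactive orrery + tapestry corridor + ceramics vitrine + portrait alcove (63 m²).
All optima have 4 exhibits.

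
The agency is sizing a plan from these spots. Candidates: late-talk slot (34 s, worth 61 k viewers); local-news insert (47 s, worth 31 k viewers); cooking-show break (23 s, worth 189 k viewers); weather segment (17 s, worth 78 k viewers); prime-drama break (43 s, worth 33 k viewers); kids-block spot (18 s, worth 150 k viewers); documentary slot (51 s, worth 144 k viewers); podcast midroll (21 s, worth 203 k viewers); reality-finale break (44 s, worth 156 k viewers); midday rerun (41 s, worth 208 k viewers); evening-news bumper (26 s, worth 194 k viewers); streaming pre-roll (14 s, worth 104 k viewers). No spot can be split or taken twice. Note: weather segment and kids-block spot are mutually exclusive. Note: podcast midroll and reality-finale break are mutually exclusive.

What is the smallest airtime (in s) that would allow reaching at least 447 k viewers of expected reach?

53

Minimise s subject to total expected reach ≥ 447.
kids-block spot + podcast midroll + streaming pre-roll reaches 457 using 53 s.
No combination under 53 s hits 447.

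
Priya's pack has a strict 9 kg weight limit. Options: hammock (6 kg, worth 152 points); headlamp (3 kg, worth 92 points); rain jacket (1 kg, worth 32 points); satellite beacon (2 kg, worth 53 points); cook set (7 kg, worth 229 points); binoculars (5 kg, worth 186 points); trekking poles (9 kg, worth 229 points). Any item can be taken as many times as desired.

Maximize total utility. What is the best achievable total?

314

Best packing: 4×rain jacket + binoculars — 9 kg, 314 total.
Nothing else within 9 kg beats 314.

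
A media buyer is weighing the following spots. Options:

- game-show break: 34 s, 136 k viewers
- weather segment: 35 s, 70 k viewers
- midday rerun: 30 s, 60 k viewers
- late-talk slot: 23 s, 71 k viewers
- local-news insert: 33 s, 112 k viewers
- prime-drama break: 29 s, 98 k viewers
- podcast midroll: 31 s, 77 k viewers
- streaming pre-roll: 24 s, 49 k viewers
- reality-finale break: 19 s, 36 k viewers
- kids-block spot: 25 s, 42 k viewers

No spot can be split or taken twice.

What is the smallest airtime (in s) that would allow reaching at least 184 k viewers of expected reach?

57

Need the lightest bundle worth ≥ 184.
Taking game-show break + late-talk slot gives 207 (≥ 184) for 57 s.
Any bundle with less than 57 s falls short of 184.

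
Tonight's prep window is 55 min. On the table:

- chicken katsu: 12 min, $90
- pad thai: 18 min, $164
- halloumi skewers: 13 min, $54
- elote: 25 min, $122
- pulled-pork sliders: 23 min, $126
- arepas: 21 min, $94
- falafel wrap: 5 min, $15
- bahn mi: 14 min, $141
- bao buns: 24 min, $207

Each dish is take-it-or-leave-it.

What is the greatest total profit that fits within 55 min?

461

Greedy by ratio would take chicken katsu + pad thai + falafel wrap + bahn mi: 49 min used, total 410.
Dropping falafel wrap and bahn mi frees 19 min; slotting in bao buns (24 min) lifts the total to 461 at 54 min.
Next best is chicken katsu + falafel wrap + bahn mi + bao buns at 453 (55 min) — short by 8.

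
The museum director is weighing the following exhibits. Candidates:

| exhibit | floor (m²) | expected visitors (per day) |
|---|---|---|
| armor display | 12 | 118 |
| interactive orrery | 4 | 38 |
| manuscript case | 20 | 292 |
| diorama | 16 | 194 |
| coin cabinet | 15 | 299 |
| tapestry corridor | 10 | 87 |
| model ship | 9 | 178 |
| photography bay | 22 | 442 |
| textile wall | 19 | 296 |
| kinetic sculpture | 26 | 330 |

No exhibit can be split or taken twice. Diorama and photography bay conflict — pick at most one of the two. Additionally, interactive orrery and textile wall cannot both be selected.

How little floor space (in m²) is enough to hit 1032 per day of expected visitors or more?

56

Look for the lowest-floor combination reaching 1032.
Taking coin cabinet + photography bay + textile wall gives 1037 (≥ 1032) for 56 m².
Below 56 m² the best achievable stays under 1032.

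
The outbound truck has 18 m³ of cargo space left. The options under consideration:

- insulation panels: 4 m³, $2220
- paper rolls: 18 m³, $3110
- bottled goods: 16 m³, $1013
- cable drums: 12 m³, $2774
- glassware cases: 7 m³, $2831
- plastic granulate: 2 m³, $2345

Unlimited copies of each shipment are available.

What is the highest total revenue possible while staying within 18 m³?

21105

Best packing: 9×plastic granulate — 18 m³, 21105 total.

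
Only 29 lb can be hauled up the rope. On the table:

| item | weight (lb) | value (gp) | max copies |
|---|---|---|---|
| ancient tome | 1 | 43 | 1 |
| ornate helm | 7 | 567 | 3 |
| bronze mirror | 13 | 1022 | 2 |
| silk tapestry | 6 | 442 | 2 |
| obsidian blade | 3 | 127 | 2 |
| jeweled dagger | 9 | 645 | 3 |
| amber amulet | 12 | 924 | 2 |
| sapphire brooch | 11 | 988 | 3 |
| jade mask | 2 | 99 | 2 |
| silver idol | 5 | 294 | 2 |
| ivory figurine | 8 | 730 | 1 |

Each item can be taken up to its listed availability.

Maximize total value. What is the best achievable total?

2543

A density-first pass picks ancient tome + ornate helm + sapphire brooch + jade mask + ivory figurine — 2427 at 29 lb.
Dropping ancient tome and jade mask and ivory figurine frees 11 lb; slotting in sapphire brooch (11 lb) lifts the total to 2543 at 29 lb.
No other feasible combination exceeds 2543.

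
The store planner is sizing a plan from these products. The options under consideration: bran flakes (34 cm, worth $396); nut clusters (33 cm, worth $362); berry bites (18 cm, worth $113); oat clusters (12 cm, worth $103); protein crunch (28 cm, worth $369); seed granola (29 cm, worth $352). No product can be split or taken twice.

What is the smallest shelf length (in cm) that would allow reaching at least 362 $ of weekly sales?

Minimise cm subject to total weekly sales ≥ 362.
protein crunch reaches 369 using 28 cm.
Any bundle with less than 28 cm falls short of 362.

28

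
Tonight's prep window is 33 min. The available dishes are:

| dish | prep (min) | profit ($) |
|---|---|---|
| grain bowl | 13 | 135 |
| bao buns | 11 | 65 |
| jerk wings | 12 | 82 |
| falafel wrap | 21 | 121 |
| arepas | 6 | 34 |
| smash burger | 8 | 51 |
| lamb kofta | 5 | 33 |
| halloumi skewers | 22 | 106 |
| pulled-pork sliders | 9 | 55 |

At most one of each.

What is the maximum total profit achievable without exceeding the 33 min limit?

268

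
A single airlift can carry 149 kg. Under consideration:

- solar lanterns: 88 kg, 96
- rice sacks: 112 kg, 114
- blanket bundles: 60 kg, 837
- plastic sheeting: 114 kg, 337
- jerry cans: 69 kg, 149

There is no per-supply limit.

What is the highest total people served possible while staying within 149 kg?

1674

Best packing: 2×blanket bundles — 120 kg, 1674 total.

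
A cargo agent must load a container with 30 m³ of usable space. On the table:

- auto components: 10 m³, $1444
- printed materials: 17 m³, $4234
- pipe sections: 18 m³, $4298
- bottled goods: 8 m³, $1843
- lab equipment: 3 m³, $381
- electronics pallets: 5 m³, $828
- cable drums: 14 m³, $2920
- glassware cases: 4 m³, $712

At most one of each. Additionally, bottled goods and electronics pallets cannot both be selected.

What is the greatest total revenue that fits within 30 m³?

6853

Greedy by ratio would take printed materials + bottled goods + glassware cases: 29 m³ used, total 6789.
The 17 m³ tied up in printed materials is better spent on pipe sections — total rises to 6853 (30 m³).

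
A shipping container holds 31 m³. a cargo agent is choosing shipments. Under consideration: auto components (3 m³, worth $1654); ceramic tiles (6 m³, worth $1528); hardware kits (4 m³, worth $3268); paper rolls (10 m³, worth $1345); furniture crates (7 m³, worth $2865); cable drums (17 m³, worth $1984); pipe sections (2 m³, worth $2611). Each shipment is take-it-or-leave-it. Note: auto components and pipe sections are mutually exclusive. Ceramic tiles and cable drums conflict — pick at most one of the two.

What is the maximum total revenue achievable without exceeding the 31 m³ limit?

Density check — pipe sections 1305.50, hardware kits 817.00, auto components 551.33 are the best per m³.
Best packing: ceramic tiles + hardware kits + paper rolls + furniture crates + pipe sections — 29 m³, 11617 total.

11617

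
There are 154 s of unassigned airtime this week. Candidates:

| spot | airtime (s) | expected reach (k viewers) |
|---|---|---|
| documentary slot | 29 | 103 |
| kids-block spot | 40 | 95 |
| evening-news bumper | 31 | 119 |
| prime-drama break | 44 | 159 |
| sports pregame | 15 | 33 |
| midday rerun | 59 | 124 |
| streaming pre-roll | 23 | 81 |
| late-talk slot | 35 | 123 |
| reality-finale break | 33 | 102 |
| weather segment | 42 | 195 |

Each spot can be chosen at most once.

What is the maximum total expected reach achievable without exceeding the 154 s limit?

By expected reach per s: weather segment 4.64, evening-news bumper 3.84, prime-drama break 3.61, documentary slot 3.55 lead.
The ratio heuristic lands on documentary slot + evening-news bumper + prime-drama break + weather segment (576) but leaves 8 s idle.
Dropping documentary slot frees 29 s; slotting in late-talk slot (35 s) lifts the total to 596 at 152 s.

596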